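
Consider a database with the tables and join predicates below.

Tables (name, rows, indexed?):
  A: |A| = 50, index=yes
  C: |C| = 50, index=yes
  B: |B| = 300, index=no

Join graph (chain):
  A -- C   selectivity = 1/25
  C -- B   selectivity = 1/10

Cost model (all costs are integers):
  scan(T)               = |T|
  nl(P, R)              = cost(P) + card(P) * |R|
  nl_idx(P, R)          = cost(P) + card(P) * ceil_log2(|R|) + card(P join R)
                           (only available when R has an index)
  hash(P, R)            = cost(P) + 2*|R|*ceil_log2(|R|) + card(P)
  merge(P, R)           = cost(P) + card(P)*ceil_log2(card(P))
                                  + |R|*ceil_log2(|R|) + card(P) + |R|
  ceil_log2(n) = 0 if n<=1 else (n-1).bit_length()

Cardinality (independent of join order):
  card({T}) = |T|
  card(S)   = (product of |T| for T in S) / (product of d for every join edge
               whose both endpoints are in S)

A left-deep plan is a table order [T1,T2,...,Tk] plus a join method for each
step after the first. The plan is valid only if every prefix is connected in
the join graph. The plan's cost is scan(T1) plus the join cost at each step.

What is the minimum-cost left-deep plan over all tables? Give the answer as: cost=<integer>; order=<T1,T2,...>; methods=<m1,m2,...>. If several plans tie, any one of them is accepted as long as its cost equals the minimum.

Selinger DP (subsets sized 1..n):
  {A}: scan cost=50, card=50
  {C}: scan cost=50, card=50
  {B}: scan cost=300, card=300
  {AC}: card=100; try (C,nl_idx)→450, (A,nl_idx)→450, (C,hash)→700, (A,hash)→700, (C,merge)→750, (A,merge)→750 …(+2); best=450 via (C,nl_idx)
  {BC}: card=1500; try (C,hash)→1200, (B,merge)→3400, (C,nl_idx)→3600, (C,merge)→3650, (B,hash)→5500, (B,nl)→15050 …(+1); best=1200 via (C,hash)
  {ABC}: card=3000; try (A,hash)→3300, (B,merge)→4250, (B,hash)→5950, (A,nl_idx)→13200, (A,merge)→19550, (B,nl)→30450 …(+1); best=3300 via (A,hash)

cost=3300; order=B,C,A; methods=hash,hash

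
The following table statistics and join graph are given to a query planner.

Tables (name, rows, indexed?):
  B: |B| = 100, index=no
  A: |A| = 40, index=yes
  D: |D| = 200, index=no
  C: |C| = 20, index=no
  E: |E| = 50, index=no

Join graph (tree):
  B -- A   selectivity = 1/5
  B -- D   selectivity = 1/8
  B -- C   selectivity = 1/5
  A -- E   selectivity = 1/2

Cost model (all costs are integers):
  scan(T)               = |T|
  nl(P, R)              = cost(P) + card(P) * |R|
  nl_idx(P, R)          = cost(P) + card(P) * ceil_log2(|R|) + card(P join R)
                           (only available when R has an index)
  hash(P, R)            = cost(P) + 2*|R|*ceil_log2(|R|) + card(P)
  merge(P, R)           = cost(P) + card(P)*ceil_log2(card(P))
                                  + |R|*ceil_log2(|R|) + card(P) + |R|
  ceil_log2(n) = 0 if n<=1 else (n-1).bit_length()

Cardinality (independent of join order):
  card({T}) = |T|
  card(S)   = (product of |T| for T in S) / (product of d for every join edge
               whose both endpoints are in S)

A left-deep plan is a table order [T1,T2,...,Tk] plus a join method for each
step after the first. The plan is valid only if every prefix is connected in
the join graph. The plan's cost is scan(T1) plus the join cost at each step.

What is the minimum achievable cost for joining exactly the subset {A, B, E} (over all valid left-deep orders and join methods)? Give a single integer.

Selinger DP over subsets of {A,B,E}:
  {B}: scan cost=100, card=100
  {A}: scan cost=40, card=40
  {E}: scan cost=50, card=50
  {AB}: card=800; try (A,hash)→680, (B,merge)→1120, (A,merge)→1180, (B,hash)→1480, (A,nl_idx)→1500, (B,nl)→4040 …(+1); best=680 via (A,hash)
  {AE}: card=1000; try (A,hash)→580, (E,merge)→670, (E,hash)→680, (A,merge)→680, (A,nl_idx)→1350, (E,nl)→2040 …(+1); best=580 via (A,hash)
  {ABE}: card=20000; try (E,hash)→2080, (B,hash)→2980, (E,merge)→9830, (B,merge)→12380, (E,nl)→40680, (B,nl)→100580; best=2080 via (E,hash)

2080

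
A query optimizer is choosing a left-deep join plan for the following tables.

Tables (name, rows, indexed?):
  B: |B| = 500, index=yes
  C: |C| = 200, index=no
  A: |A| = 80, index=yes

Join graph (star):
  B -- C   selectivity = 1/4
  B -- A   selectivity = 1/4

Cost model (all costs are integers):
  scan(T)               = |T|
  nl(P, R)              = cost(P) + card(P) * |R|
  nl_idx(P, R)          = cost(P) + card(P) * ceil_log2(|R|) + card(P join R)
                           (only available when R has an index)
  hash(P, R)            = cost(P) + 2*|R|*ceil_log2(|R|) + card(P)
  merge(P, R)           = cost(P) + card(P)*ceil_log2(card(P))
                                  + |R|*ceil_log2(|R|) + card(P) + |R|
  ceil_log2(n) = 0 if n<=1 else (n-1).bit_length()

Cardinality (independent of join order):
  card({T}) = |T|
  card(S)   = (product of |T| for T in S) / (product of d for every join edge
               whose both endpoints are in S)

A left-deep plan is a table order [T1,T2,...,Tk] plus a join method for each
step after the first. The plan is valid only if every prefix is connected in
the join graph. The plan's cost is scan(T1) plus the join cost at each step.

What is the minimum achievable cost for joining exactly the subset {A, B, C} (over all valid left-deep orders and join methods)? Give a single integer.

Selinger DP over subsets of {A,B,C}:
  {B}: scan cost=500, card=500
  {C}: scan cost=200, card=200
  {A}: scan cost=80, card=80
  {BC}: card=25000; try (C,hash)→4200, (B,merge)→7000, (C,merge)→7300, (B,hash)→9400, (B,nl_idx)→27000, (B,nl)→100200 …(+1); best=4200 via (C,hash)
  {AB}: card=10000; try (A,hash)→2120, (B,merge)→5720, (A,merge)→6140, (B,hash)→9160, (B,nl_idx)→10800, (A,nl_idx)→14000 …(+2); best=2120 via (A,hash)
  {ABC}: card=500000; try (C,hash)→15320, (A,hash)→30320, (C,merge)→153920, (A,merge)→404840, (A,nl_idx)→679200, (C,nl)→2002120 …(+1); best=15320 via (C,hash)

15320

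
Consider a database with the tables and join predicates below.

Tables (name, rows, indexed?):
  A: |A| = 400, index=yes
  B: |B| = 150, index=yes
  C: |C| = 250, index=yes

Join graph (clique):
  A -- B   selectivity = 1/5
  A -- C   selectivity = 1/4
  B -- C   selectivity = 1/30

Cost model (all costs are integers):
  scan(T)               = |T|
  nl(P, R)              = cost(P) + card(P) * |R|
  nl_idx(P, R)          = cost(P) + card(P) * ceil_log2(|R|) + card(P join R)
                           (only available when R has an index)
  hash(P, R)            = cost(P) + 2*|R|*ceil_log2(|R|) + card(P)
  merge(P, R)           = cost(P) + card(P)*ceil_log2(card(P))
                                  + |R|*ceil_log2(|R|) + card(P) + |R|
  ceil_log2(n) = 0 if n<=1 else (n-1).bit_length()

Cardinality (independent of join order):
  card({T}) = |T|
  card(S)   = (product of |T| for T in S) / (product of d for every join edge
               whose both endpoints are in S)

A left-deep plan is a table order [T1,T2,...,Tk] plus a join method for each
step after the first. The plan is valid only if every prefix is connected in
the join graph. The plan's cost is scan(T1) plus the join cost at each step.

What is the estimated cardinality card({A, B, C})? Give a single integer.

25000

Tables in S: A(400), B(150), C(250)
Edges inside S: A-B(d=5), A-C(d=4), B-C(d=30)
numerator = 400 * 150 * 250 = 15000000
denominator = 5 * 4 * 30 = 600
card(S) = 15000000 / 600 = 25000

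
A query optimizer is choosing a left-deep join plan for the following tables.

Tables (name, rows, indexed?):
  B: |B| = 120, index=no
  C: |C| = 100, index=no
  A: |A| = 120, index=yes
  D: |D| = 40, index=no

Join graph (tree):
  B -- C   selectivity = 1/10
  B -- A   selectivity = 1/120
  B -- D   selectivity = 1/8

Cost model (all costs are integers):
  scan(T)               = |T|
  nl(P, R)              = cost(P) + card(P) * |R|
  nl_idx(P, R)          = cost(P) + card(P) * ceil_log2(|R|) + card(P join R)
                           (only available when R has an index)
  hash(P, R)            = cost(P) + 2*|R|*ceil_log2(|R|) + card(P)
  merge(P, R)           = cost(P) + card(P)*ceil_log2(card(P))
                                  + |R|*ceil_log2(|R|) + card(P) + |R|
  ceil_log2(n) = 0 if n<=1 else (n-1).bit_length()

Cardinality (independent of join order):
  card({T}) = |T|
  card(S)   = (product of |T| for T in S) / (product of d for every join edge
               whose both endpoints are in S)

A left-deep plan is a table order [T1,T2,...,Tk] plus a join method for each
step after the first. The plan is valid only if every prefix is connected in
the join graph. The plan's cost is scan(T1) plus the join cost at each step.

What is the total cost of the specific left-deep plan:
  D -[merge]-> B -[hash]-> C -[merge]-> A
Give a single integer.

88240

step 1: scan D: cost=40, card=40
step 2: join B via merge
    card(P join B) = 40*120/(8) = 600
    cost = 40 + 40*6 + 120*7 + 40 + 120 = 1280
step 3: join C via hash
    card(P join C) = 600*100/(10) = 6000
    cost = 1280 + 2*100*7 + 600 = 3280
step 4: join A via merge
    card(P join A) = 6000*120/(120) = 6000
    cost = 3280 + 6000*13 + 120*7 + 6000 + 120 = 88240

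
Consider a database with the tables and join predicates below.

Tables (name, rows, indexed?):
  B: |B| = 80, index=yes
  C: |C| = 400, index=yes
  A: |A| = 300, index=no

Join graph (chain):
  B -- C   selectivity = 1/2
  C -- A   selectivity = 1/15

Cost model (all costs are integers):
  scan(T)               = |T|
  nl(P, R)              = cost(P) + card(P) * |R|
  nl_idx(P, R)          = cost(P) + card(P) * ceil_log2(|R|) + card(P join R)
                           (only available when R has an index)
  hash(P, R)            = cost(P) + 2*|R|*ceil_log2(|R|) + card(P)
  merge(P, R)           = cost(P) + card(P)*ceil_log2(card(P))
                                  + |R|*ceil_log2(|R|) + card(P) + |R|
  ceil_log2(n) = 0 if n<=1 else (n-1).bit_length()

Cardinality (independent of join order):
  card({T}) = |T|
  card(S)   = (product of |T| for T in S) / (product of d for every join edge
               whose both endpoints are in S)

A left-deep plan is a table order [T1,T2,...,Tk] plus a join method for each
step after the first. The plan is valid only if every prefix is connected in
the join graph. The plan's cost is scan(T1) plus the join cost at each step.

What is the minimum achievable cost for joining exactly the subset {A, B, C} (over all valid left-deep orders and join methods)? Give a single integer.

15320

Selinger DP over subsets of {A,B,C}:
  {B}: scan cost=80, card=80
  {C}: scan cost=400, card=400
  {A}: scan cost=300, card=300
  {BC}: card=16000; try (B,hash)→1920, (C,merge)→4720, (B,merge)→5040, (C,hash)→7360, (C,nl_idx)→16800, (B,nl_idx)→19200 …(+2); best=1920 via (B,hash)
  {AC}: card=8000; try (A,hash)→6200, (C,merge)→7300, (A,merge)→7400, (C,hash)→7800, (C,nl_idx)→11000, (C,nl)→120300 …(+1); best=6200 via (A,hash)
  {ABC}: card=320000; try (B,hash)→15320, (A,hash)→23320, (B,merge)→118840, (A,merge)→244920, (B,nl_idx)→382200, (B,nl)→646200 …(+1); best=15320 via (B,hash)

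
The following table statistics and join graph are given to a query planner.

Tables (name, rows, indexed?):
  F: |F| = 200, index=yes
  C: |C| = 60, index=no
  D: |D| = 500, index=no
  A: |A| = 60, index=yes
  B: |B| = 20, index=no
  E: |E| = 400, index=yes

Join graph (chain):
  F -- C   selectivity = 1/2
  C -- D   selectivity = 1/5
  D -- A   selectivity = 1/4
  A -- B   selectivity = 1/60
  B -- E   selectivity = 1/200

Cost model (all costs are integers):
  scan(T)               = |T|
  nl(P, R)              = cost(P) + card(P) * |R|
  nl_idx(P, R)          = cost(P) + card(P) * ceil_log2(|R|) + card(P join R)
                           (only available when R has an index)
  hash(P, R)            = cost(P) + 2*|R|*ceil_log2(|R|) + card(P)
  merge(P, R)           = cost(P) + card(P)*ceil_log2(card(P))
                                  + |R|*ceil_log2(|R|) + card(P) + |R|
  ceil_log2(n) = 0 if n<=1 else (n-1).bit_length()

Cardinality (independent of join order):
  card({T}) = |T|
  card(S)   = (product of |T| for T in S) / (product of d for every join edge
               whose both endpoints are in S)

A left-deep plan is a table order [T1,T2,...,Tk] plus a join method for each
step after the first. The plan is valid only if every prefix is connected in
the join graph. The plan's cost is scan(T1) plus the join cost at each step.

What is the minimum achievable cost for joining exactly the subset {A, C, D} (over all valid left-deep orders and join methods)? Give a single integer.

Selinger DP over subsets of {A,C,D}:
  {C}: scan cost=60, card=60
  {D}: scan cost=500, card=500
  {A}: scan cost=60, card=60
  {CD}: card=6000; try (C,hash)→1720, (D,merge)→5480, (C,merge)→5920, (D,hash)→9120, (D,nl)→30060, (C,nl)→30500; best=1720 via (C,hash)
  {AD}: card=7500; try (A,hash)→1720, (D,merge)→5480, (A,merge)→5920, (D,hash)→9120, (A,nl_idx)→11000, (D,nl)→30060 …(+1); best=1720 via (A,hash)
  {ACD}: card=90000; try (A,hash)→8440, (C,hash)→9940, (A,merge)→86140, (C,merge)→107140, (A,nl_idx)→127720, (A,nl)→361720 …(+1); best=8440 via (A,hash)

8440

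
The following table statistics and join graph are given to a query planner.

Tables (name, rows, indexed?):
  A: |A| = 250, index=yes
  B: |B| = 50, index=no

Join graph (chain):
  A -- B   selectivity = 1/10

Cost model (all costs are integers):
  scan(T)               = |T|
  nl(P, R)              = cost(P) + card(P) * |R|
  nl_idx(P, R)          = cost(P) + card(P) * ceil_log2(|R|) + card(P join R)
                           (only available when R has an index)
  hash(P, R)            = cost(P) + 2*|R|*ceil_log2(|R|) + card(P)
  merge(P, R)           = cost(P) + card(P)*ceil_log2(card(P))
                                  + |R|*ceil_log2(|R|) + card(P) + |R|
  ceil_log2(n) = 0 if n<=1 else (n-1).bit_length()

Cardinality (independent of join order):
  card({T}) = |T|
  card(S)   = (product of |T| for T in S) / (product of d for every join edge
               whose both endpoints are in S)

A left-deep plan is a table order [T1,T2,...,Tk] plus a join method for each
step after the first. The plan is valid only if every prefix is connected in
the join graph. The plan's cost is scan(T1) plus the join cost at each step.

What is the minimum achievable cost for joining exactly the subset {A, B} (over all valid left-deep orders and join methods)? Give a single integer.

1100

Selinger DP over subsets of {A,B}:
  {A}: scan cost=250, card=250
  {B}: scan cost=50, card=50
  {AB}: card=1250; try (B,hash)→1100, (A,nl_idx)→1700, (A,merge)→2650, (B,merge)→2850, (A,hash)→4100, (A,nl)→12550 …(+1); best=1100 via (B,hash)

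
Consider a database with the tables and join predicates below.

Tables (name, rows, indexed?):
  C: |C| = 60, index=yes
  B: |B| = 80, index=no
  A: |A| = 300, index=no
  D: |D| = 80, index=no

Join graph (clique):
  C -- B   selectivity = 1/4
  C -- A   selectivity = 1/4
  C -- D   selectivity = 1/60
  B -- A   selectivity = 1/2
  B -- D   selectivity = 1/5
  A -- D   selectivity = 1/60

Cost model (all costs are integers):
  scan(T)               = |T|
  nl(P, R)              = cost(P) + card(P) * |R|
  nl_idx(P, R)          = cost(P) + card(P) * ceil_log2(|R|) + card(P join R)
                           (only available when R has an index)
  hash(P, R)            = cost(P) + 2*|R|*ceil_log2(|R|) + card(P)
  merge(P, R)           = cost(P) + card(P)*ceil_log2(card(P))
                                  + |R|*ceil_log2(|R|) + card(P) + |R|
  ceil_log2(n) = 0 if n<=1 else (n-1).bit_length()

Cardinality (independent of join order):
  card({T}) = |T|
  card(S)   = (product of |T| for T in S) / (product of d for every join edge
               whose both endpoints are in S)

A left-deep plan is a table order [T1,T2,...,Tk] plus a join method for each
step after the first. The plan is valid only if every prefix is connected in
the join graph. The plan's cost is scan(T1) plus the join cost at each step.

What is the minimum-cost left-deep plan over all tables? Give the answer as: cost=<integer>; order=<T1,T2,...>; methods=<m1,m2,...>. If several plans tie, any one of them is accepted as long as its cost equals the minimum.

cost=4060; order=A,D,C,B; methods=hash,hash,hash

Selinger DP (subsets sized 1..n):
  {C}: scan cost=60, card=60
  {B}: scan cost=80, card=80
  {A}: scan cost=300, card=300
  {D}: scan cost=80, card=80
  {BC}: card=1200; try (C,hash)→880, (B,merge)→1120, (C,merge)→1140, (B,hash)→1240, (C,nl_idx)→1760, (B,nl)→4860 …(+1); best=880 via (C,hash)
  {AC}: card=4500; try (C,hash)→1320, (A,merge)→3480, (C,merge)→3720, (A,hash)→5520, (C,nl_idx)→6600, (A,nl)→18060 …(+1); best=1320 via (C,hash)
  {CD}: card=80; try (C,nl_idx)→640, (C,hash)→880, (D,merge)→1120, (C,merge)→1140, (D,hash)→1240, (D,nl)→4860 …(+1); best=640 via (C,nl_idx)
  {AB}: card=12000; try (B,hash)→1720, (A,merge)→3720, (B,merge)→3940, (A,hash)→5560, (A,nl)→24080, (B,nl)→24300; best=1720 via (B,hash)
  {BD}: card=1280; try (D,hash)→1280, (B,hash)→1280, (D,merge)→1360, (B,merge)→1360, (D,nl)→6480, (B,nl)→6480; best=1280 via (D,hash)
  {AD}: card=400; try (D,hash)→1720, (A,merge)→3720, (D,merge)→3940, (A,hash)→5560, (A,nl)→24080, (D,nl)→24300; best=1720 via (D,hash)
  {ABC}: card=45000; try (B,hash)→6940, (A,hash)→7480, (C,hash)→14440, (A,merge)→18280, (B,merge)→64960, (C,nl_idx)→118720 …(+4); best=6940 via (B,hash)
  {BCD}: card=320; try (B,hash)→1840, (B,merge)→1920, (D,hash)→3200, (C,hash)→3280, (B,nl)→7040, (C,nl_idx)→9280 …(+4); best=1840 via (B,hash)
  {ACD}: card=100; try (C,hash)→2840, (C,nl_idx)→4220, (A,merge)→4280, (A,hash)→6120, (C,merge)→6140, (D,hash)→6940 …(+4); best=2840 via (C,hash)
  {ABD}: card=3200; try (B,hash)→3240, (B,merge)→6360, (A,hash)→7960, (D,hash)→14840, (A,merge)→19640, (B,nl)→33720 …(+3); best=3240 via (B,hash)
  {ABCD}: card=200; try (B,hash)→4060, (B,merge)→4280, (C,hash)→7160, (A,hash)→7560, (A,merge)→8040, (B,nl)→10840 …(+7); best=4060 via (B,hash)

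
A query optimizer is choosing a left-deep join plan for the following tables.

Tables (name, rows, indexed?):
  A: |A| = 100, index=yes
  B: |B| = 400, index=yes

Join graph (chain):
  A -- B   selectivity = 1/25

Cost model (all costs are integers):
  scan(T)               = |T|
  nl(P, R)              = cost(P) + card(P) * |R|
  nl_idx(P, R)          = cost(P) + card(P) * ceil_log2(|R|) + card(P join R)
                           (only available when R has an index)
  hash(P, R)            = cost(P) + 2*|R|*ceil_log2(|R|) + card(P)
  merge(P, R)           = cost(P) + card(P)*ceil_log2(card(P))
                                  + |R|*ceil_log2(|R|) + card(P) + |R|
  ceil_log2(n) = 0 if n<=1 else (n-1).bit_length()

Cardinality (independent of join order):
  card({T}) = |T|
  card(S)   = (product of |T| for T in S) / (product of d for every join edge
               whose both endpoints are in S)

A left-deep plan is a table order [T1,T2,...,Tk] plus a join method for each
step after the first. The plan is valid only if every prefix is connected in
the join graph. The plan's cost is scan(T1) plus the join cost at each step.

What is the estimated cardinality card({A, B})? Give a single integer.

Tables in S: A(100), B(400)
Edges inside S: A-B(d=25)
numerator = 100 * 400 = 40000
denominator = 25 = 25
card(S) = 40000 / 25 = 1600

1600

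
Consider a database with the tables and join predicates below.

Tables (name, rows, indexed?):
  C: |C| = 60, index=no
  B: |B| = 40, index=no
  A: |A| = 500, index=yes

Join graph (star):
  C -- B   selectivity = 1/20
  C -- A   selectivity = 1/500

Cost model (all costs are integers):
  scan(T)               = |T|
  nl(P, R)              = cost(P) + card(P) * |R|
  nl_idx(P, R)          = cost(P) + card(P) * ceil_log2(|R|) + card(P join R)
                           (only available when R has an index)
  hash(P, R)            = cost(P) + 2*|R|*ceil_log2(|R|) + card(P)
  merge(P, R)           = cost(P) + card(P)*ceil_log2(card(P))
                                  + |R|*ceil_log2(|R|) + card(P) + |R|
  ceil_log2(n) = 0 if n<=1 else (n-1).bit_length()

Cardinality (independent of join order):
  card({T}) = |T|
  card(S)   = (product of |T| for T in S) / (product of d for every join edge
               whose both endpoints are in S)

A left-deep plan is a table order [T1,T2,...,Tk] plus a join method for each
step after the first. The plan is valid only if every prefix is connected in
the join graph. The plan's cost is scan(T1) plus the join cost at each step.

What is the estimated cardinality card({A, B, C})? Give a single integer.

Tables in S: A(500), B(40), C(60)
Edges inside S: C-B(d=20), C-A(d=500)
numerator = 500 * 40 * 60 = 1200000
denominator = 20 * 500 = 10000
card(S) = 1200000 / 10000 = 120

120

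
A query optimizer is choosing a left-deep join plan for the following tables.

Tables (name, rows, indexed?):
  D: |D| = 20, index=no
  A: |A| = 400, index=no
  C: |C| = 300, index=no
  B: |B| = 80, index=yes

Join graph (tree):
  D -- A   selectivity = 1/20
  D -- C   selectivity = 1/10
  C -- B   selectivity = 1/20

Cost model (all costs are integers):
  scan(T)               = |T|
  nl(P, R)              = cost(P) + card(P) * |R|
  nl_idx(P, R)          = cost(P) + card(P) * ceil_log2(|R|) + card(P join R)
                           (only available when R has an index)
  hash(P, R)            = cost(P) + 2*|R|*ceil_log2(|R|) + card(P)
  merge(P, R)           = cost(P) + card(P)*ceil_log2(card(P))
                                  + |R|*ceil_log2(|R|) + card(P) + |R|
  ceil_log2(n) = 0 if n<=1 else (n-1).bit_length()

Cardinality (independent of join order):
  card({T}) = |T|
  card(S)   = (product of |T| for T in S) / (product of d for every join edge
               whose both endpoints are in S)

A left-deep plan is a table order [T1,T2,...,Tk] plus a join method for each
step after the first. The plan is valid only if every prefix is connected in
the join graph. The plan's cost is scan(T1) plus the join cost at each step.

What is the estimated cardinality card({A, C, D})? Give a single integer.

Tables in S: A(400), C(300), D(20)
Edges inside S: D-A(d=20), D-C(d=10)
numerator = 400 * 300 * 20 = 2400000
denominator = 20 * 10 = 200
card(S) = 2400000 / 200 = 12000

12000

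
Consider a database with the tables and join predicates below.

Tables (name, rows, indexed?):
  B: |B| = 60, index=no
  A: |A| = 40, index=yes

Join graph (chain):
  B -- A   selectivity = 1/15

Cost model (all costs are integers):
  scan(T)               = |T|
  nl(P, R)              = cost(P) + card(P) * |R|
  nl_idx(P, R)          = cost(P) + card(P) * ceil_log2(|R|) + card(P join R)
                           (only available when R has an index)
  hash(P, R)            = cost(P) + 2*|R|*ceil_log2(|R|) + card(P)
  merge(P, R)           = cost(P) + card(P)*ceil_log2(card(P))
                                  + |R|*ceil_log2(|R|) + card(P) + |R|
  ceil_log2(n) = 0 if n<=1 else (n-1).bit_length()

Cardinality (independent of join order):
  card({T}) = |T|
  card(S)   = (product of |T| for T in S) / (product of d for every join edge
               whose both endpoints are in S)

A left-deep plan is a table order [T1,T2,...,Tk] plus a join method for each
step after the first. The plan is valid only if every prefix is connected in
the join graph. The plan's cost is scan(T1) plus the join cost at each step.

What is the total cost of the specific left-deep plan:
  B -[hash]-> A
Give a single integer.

step 1: scan B: cost=60, card=60
step 2: join A via hash
    card(P join A) = 60*40/(15) = 160
    cost = 60 + 2*40*6 + 60 = 600

600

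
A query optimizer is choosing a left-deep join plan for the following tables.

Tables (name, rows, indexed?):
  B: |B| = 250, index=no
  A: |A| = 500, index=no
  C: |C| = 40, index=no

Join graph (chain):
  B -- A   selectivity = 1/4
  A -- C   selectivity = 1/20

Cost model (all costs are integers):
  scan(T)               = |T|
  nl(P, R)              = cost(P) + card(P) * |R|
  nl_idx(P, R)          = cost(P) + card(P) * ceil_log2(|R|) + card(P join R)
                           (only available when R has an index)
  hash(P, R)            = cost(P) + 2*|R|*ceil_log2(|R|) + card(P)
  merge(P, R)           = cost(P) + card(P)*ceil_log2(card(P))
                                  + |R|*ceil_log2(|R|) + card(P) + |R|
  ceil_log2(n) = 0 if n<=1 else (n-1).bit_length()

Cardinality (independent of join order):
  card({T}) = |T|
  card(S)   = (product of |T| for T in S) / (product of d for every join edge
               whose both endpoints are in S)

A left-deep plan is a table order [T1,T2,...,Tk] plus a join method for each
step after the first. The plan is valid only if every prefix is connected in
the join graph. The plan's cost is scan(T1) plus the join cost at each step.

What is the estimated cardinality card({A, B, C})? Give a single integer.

62500

Tables in S: A(500), B(250), C(40)
Edges inside S: B-A(d=4), A-C(d=20)
numerator = 500 * 250 * 40 = 5000000
denominator = 4 * 20 = 80
card(S) = 5000000 / 80 = 62500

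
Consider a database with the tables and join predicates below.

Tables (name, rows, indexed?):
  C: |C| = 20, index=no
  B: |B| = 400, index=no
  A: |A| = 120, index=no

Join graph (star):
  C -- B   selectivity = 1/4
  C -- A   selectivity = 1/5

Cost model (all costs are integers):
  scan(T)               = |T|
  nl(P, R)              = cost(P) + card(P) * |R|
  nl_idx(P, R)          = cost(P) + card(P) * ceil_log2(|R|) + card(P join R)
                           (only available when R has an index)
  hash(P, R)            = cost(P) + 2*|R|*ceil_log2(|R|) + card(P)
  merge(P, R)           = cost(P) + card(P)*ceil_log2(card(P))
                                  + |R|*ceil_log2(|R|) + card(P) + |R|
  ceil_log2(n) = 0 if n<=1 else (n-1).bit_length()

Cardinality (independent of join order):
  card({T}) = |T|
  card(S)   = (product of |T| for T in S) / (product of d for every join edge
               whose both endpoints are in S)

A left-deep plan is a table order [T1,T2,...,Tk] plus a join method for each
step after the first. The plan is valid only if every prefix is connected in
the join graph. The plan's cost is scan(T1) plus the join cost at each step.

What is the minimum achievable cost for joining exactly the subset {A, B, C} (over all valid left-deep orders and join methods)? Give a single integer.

4680

Selinger DP over subsets of {A,B,C}:
  {C}: scan cost=20, card=20
  {B}: scan cost=400, card=400
  {A}: scan cost=120, card=120
  {BC}: card=2000; try (C,hash)→1000, (B,merge)→4140, (C,merge)→4520, (B,hash)→7240, (B,nl)→8020, (C,nl)→8400; best=1000 via (C,hash)
  {AC}: card=480; try (C,hash)→440, (A,merge)→1100, (C,merge)→1200, (A,hash)→1720, (A,nl)→2420, (C,nl)→2520; best=440 via (C,hash)
  {ABC}: card=48000; try (A,hash)→4680, (B,hash)→8120, (B,merge)→9240, (A,merge)→25960, (B,nl)→192440, (A,nl)→241000; best=4680 via (A,hash)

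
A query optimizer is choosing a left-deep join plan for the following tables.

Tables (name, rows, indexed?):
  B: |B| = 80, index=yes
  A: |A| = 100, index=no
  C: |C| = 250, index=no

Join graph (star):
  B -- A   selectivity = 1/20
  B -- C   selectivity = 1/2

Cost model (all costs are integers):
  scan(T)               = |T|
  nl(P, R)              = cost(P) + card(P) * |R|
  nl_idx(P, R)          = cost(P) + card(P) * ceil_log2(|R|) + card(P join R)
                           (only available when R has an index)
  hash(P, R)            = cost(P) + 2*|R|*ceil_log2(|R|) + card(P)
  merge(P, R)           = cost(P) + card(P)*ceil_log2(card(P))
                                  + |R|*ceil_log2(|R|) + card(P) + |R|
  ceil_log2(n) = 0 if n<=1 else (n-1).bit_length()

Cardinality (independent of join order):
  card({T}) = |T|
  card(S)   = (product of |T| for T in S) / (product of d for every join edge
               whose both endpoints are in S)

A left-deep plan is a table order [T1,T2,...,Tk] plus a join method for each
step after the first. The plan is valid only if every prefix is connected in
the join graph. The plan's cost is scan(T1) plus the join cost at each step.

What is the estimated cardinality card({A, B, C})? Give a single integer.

50000

Tables in S: A(100), B(80), C(250)
Edges inside S: B-A(d=20), B-C(d=2)
numerator = 100 * 80 * 250 = 2000000
denominator = 20 * 2 = 40
card(S) = 2000000 / 40 = 50000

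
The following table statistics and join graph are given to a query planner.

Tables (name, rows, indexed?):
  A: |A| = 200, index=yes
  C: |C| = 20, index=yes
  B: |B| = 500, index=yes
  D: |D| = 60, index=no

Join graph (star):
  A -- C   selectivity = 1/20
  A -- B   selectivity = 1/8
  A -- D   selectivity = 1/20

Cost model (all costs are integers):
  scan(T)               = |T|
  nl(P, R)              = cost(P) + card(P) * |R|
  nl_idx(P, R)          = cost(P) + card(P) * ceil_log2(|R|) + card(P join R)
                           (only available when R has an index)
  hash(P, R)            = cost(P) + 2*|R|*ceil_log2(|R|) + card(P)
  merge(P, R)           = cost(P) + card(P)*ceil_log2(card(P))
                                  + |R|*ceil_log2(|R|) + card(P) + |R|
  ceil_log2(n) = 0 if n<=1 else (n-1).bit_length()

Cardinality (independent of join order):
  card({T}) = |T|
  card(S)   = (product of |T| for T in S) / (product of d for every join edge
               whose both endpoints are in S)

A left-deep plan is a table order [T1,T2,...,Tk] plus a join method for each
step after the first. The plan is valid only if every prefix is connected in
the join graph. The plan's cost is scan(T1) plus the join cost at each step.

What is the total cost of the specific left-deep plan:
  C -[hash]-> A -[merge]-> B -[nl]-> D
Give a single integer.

760040

step 1: scan C: cost=20, card=20
step 2: join A via hash
    card(P join A) = 20*200/(20) = 200
    cost = 20 + 2*200*8 + 20 = 3240
step 3: join B via merge
    card(P join B) = 200*500/(8) = 12500
    cost = 3240 + 200*8 + 500*9 + 200 + 500 = 10040
step 4: join D via nl
    card(P join D) = 12500*60/(20) = 37500
    cost = 10040 + 12500*60 = 760040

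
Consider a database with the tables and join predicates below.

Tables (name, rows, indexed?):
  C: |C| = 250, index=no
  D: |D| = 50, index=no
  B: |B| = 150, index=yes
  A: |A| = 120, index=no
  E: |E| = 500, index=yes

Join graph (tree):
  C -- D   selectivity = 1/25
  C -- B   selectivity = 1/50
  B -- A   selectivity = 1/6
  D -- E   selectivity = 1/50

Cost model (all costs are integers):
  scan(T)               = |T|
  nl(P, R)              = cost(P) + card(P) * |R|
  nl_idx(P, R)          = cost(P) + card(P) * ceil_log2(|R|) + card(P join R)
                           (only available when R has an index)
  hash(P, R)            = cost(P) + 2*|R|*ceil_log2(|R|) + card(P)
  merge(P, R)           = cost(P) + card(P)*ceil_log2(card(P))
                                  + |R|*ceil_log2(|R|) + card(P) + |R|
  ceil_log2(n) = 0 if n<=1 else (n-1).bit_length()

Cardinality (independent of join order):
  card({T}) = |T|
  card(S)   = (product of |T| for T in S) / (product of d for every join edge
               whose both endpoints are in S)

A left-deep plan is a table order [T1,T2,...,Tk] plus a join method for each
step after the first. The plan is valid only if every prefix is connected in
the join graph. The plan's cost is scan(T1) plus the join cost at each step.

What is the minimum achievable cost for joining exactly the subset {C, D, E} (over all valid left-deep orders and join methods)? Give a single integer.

5500

Selinger DP over subsets of {C,D,E}:
  {C}: scan cost=250, card=250
  {D}: scan cost=50, card=50
  {E}: scan cost=500, card=500
  {CD}: card=500; try (D,hash)→1100, (C,merge)→2650, (D,merge)→2850, (C,hash)→4100, (C,nl)→12550, (D,nl)→12750; best=1100 via (D,hash)
  {DE}: card=500; try (E,nl_idx)→1000, (D,hash)→1600, (E,merge)→5400, (D,merge)→5850, (E,hash)→9100, (E,nl)→25050 …(+1); best=1000 via (E,nl_idx)
  {CDE}: card=5000; try (C,hash)→5500, (C,merge)→8250, (E,hash)→10600, (E,nl_idx)→10600, (E,merge)→11100, (C,nl)→126000 …(+1); best=5500 via (C,hash)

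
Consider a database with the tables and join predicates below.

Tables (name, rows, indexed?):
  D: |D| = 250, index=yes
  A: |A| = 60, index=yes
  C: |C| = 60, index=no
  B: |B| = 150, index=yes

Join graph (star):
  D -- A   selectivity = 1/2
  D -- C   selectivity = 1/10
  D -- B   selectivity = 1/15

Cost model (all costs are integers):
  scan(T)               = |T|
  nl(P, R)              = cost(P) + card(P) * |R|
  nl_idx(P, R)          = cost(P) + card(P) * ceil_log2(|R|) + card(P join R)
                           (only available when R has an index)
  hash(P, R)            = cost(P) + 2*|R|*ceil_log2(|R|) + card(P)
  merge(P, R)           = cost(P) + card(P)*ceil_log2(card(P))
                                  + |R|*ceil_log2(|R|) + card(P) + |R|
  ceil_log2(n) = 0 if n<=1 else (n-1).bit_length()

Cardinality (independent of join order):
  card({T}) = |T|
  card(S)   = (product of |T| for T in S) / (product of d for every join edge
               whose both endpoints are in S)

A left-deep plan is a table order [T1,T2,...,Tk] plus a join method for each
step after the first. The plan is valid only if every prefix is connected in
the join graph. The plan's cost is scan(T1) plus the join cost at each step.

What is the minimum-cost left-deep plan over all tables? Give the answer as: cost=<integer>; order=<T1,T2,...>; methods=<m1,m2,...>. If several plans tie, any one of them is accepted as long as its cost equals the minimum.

Selinger DP (subsets sized 1..n):
  {D}: scan cost=250, card=250
  {A}: scan cost=60, card=60
  {C}: scan cost=60, card=60
  {B}: scan cost=150, card=150
  {AD}: card=7500; try (A,hash)→1220, (D,merge)→2730, (A,merge)→2920, (D,hash)→4120, (D,nl_idx)→8040, (A,nl_idx)→9250 …(+2); best=1220 via (A,hash)
  {CD}: card=1500; try (C,hash)→1220, (D,nl_idx)→2040, (D,merge)→2730, (C,merge)→2920, (D,hash)→4120, (D,nl)→15060 …(+1); best=1220 via (C,hash)
  {BD}: card=2500; try (B,hash)→2900, (D,merge)→3750, (D,nl_idx)→3850, (B,merge)→3850, (D,hash)→4300, (B,nl_idx)→4750 …(+2); best=2900 via (B,hash)
  {ACD}: card=45000; try (A,hash)→3440, (C,hash)→9440, (A,merge)→19640, (A,nl_idx)→55220, (A,nl)→91220, (C,merge)→106640 …(+1); best=3440 via (A,hash)
  {ABD}: card=75000; try (A,hash)→6120, (B,hash)→11120, (A,merge)→35820, (A,nl_idx)→92900, (B,merge)→107570, (B,nl_idx)→136220 …(+2); best=6120 via (A,hash)
  {BCD}: card=15000; try (B,hash)→5120, (C,hash)→6120, (B,merge)→20570, (B,nl_idx)→28220, (C,merge)→35820, (C,nl)→152900 …(+1); best=5120 via (B,hash)
  {ABCD}: card=450000; try (A,hash)→20840, (B,hash)→50840, (C,hash)→81840, (A,merge)→230540, (A,nl_idx)→545120, (B,merge)→769790 …(+5); best=20840 via (A,hash)

cost=20840; order=D,C,B,A; methods=hash,hash,hash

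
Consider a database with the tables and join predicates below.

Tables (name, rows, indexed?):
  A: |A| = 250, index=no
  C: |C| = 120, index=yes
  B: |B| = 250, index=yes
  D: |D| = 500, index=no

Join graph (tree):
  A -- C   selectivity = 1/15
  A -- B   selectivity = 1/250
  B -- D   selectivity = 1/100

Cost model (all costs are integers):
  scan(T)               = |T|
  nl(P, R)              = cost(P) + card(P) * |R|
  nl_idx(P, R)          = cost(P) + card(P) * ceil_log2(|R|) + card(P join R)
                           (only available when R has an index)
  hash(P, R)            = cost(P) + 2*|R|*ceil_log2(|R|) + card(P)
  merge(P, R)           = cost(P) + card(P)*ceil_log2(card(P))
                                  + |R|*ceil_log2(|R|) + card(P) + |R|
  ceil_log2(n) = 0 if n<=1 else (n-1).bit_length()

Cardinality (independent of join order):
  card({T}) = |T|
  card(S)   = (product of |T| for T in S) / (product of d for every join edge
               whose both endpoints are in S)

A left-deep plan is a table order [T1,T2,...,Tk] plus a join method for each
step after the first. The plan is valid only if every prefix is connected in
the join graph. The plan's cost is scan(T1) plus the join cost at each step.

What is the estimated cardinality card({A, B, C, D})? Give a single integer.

10000

Tables in S: A(250), B(250), C(120), D(500)
Edges inside S: A-C(d=15), A-B(d=250), B-D(d=100)
numerator = 250 * 250 * 120 * 500 = 3750000000
denominator = 15 * 250 * 100 = 375000
card(S) = 3750000000 / 375000 = 10000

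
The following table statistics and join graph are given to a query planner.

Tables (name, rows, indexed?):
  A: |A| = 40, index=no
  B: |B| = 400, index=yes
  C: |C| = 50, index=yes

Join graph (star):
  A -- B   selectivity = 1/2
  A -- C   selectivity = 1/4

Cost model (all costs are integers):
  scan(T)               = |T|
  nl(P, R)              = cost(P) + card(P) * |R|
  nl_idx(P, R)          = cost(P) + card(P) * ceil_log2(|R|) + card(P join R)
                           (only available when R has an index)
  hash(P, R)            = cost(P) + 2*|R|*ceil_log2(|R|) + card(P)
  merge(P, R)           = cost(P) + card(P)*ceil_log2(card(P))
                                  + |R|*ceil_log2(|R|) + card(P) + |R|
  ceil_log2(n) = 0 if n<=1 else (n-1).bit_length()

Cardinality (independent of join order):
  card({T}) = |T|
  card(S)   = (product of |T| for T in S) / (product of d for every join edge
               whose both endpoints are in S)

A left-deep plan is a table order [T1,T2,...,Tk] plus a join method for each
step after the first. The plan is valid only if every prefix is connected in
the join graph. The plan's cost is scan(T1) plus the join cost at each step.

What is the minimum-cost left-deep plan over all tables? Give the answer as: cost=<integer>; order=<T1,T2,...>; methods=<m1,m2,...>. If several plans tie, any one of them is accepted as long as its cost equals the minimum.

cost=8280; order=C,A,B; methods=hash,hash

Selinger DP (subsets sized 1..n):
  {A}: scan cost=40, card=40
  {B}: scan cost=400, card=400
  {C}: scan cost=50, card=50
  {AB}: card=8000; try (A,hash)→1280, (B,merge)→4320, (A,merge)→4680, (B,hash)→7280, (B,nl_idx)→8400, (B,nl)→16040 …(+1); best=1280 via (A,hash)
  {AC}: card=500; try (A,hash)→580, (C,merge)→670, (C,hash)→680, (A,merge)→680, (C,nl_idx)→780, (C,nl)→2040 …(+1); best=580 via (A,hash)
  {ABC}: card=100000; try (B,hash)→8280, (B,merge)→9580, (C,hash)→9880, (B,nl_idx)→105080, (C,merge)→113630, (C,nl_idx)→149280 …(+2); best=8280 via (B,hash)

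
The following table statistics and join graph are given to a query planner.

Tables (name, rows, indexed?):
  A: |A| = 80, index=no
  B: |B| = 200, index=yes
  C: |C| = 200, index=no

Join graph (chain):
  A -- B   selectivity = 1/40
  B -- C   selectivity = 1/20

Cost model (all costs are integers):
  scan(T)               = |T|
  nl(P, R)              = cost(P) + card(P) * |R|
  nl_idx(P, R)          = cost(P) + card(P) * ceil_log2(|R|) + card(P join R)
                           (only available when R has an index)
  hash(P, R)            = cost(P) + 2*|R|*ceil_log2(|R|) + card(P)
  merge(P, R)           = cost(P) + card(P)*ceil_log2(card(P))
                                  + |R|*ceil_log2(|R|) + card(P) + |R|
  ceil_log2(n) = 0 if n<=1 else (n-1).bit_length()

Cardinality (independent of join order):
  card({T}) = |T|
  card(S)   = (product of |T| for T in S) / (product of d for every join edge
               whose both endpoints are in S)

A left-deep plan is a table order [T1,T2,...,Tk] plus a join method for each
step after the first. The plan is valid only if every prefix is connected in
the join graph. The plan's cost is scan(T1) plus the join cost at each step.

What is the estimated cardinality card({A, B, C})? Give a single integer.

Tables in S: A(80), B(200), C(200)
Edges inside S: A-B(d=40), B-C(d=20)
numerator = 80 * 200 * 200 = 3200000
denominator = 40 * 20 = 800
card(S) = 3200000 / 800 = 4000

4000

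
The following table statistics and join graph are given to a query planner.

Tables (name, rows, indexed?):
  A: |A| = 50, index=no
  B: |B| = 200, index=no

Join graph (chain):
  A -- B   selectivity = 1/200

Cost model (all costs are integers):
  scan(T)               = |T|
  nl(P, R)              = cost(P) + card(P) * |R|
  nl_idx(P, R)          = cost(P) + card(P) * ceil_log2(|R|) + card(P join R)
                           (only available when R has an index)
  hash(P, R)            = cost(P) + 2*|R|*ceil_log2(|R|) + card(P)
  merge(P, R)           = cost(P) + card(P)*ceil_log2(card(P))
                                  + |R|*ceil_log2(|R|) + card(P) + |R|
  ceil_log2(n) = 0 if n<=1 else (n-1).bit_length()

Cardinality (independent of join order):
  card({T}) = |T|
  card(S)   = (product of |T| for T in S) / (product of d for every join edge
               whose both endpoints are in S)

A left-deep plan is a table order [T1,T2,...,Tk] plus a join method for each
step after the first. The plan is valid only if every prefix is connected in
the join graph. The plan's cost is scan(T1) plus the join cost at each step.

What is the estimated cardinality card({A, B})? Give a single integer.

Tables in S: A(50), B(200)
Edges inside S: A-B(d=200)
numerator = 50 * 200 = 10000
denominator = 200 = 200
card(S) = 10000 / 200 = 50

50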